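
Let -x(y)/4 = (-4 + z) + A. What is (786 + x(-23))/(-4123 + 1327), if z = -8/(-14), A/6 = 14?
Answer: -541/3262 ≈ -0.16585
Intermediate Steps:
A = 84 (A = 6*14 = 84)
z = 4/7 (z = -8*(-1/14) = 4/7 ≈ 0.57143)
x(y) = -2256/7 (x(y) = -4*((-4 + 4/7) + 84) = -4*(-24/7 + 84) = -4*564/7 = -2256/7)
(786 + x(-23))/(-4123 + 1327) = (786 - 2256/7)/(-4123 + 1327) = (3246/7)/(-2796) = (3246/7)*(-1/2796) = -541/3262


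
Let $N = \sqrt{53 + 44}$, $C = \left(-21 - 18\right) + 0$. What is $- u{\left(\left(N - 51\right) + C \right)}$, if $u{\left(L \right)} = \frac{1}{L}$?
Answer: $\frac{90}{8003} + \frac{\sqrt{97}}{8003} \approx 0.012476$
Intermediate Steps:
$C = -39$ ($C = -39 + 0 = -39$)
$N = \sqrt{97} \approx 9.8489$
$- u{\left(\left(N - 51\right) + C \right)} = - \frac{1}{\left(\sqrt{97} - 51\right) - 39} = - \frac{1}{\left(-51 + \sqrt{97}\right) - 39} = - \frac{1}{-90 + \sqrt{97}}$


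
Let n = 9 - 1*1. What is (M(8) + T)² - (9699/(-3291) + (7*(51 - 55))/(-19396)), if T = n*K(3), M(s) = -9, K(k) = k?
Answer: 1212523563/5319353 ≈ 227.95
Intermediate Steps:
n = 8 (n = 9 - 1 = 8)
T = 24 (T = 8*3 = 24)
(M(8) + T)² - (9699/(-3291) + (7*(51 - 55))/(-19396)) = (-9 + 24)² - (9699/(-3291) + (7*(51 - 55))/(-19396)) = 15² - (9699*(-1/3291) + (7*(-4))*(-1/19396)) = 225 - (-3233/1097 - 28*(-1/19396)) = 225 - (-3233/1097 + 7/4849) = 225 - 1*(-15669138/5319353) = 225 + 15669138/5319353 = 1212523563/5319353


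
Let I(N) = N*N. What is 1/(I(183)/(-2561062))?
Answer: -2561062/33489 ≈ -76.475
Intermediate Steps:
I(N) = N²
1/(I(183)/(-2561062)) = 1/(183²/(-2561062)) = 1/(33489*(-1/2561062)) = 1/(-33489/2561062) = -2561062/33489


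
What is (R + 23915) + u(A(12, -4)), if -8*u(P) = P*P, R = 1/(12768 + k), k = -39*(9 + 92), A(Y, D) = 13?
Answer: 1687672187/70632 ≈ 23894.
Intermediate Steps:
k = -3939 (k = -39*101 = -3939)
R = 1/8829 (R = 1/(12768 - 3939) = 1/8829 ≈ 0.00011326)
u(P) = -P²/8 (u(P) = -P*P/8 = -P²/8)
(R + 23915) + u(A(12, -4)) = (1/8829 + 23915) - ⅛*13² = 211145536/8829 - ⅛*169 = 211145536/8829 - 169/8 = 1687672187/70632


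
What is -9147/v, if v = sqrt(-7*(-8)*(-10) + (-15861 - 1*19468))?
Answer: 3049*I*sqrt(35889)/11963 ≈ 48.283*I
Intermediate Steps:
v = I*sqrt(35889) (v = sqrt(56*(-10) + (-15861 - 19468)) = sqrt(-560 - 35329) = sqrt(-35889) = I*sqrt(35889) ≈ 189.44*I)
-9147/v = -9147*(-I*sqrt(35889)/35889) = -(-3049)*I*sqrt(35889)/11963 = 3049*I*sqrt(35889)/11963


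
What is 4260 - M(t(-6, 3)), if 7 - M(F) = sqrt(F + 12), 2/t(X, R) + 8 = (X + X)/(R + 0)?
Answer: 4253 + sqrt(426)/6 ≈ 4256.4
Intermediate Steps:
t(X, R) = 2/(-8 + 2*X/R) (t(X, R) = 2/(-8 + (X + X)/(R + 0)) = 2/(-8 + (2*X)/R) = 2/(-8 + 2*X/R))
M(F) = 7 - sqrt(12 + F) (M(F) = 7 - sqrt(F + 12) = 7 - sqrt(12 + F))
4260 - M(t(-6, 3)) = 4260 - (7 - sqrt(12 - 1*3/(-1*(-6) + 4*3))) = 4260 - (7 - sqrt(12 - 1*3/(6 + 12))) = 4260 - (7 - sqrt(12 - 1*3/18)) = 4260 - (7 - sqrt(12 - 1*3*1/18)) = 4260 - (7 - sqrt(12 - 1/6)) = 4260 - (7 - sqrt(71/6)) = 4260 - (7 - sqrt(426)/6) = 4260 + (-7 + sqrt(426)/6) = 4253 + sqrt(426)/6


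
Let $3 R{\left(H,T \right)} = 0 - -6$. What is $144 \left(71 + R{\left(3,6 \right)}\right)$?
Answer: $10512$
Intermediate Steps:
$R{\left(H,T \right)} = 2$ ($R{\left(H,T \right)} = \frac{0 - -6}{3} = \frac{0 + 6}{3} = \frac{1}{3} \cdot 6 = 2$)
$144 \left(71 + R{\left(3,6 \right)}\right) = 144 \left(71 + 2\right) = 144 \cdot 73 = 10512$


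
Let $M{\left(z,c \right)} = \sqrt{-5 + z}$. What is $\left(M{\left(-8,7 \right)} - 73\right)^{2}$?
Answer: $\left(73 - i \sqrt{13}\right)^{2} \approx 5316.0 - 526.41 i$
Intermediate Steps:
$\left(M{\left(-8,7 \right)} - 73\right)^{2} = \left(\sqrt{-5 - 8} - 73\right)^{2} = \left(\sqrt{-13} - 73\right)^{2} = \left(i \sqrt{13} - 73\right)^{2} = \left(-73 + i \sqrt{13}\right)^{2}$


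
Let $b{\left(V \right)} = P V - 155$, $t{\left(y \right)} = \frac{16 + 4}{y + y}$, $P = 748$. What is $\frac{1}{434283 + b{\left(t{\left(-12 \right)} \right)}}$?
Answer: $\frac{3}{1300514} \approx 2.3068 \cdot 10^{-6}$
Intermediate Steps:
$t{\left(y \right)} = \frac{10}{y}$ ($t{\left(y \right)} = \frac{20}{2 y} = 20 \frac{1}{2 y} = \frac{10}{y}$)
$b{\left(V \right)} = -155 + 748 V$ ($b{\left(V \right)} = 748 V - 155 = -155 + 748 V$)
$\frac{1}{434283 + b{\left(t{\left(-12 \right)} \right)}} = \frac{1}{434283 + \left(-155 + 748 \frac{10}{-12}\right)} = \frac{1}{434283 + \left(-155 + 748 \cdot 10 \left(- \frac{1}{12}\right)\right)} = \frac{1}{434283 + \left(-155 + 748 \left(- \frac{5}{6}\right)\right)} = \frac{1}{434283 - \frac{2335}{3}} = \frac{1}{\frac{1300514}{3}} = \frac{3}{1300514}$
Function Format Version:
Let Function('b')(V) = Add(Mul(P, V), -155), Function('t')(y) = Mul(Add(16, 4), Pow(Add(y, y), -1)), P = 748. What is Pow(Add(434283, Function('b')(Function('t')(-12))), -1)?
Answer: Rational(3, 1300514) ≈ 2.3068e-6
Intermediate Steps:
Function('t')(y) = Mul(10, Pow(y, -1)) (Function('t')(y) = Mul(20, Pow(Mul(2, y), -1)) = Mul(20, Mul(Rational(1, 2), Pow(y, -1))) = Mul(10, Pow(y, -1)))
Function('b')(V) = Add(-155, Mul(748, V)) (Function('b')(V) = Add(Mul(748, V), -155) = Add(-155, Mul(748, V)))
Pow(Add(434283, Function('b')(Function('t')(-12))), -1) = Pow(Add(434283, Add(-155, Mul(748, Mul(10, Pow(-12, -1))))), -1) = Pow(Add(434283, Add(-155, Mul(748, Mul(10, Rational(-1, 12))))), -1) = Pow(Add(434283, Add(-155, Mul(748, Rational(-5, 6)))), -1) = Pow(Add(434283, Add(-155, Rational(-1870, 3))), -1) = Pow(Add(434283, Rational(-2335, 3)), -1) = Pow(Rational(1300514, 3), -1) = Rational(3, 1300514)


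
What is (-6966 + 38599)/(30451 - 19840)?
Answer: 31633/10611 ≈ 2.9812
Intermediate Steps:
(-6966 + 38599)/(30451 - 19840) = 31633/10611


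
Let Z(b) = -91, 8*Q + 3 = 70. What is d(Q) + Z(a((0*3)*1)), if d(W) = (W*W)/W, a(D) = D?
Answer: -661/8 ≈ -82.625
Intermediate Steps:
Q = 67/8 (Q = -3/8 + (⅛)*70 = -3/8 + 35/4 = 67/8 ≈ 8.3750)
d(W) = W (d(W) = W²/W = W)
d(Q) + Z(a((0*3)*1)) = 67/8 - 91 = -661/8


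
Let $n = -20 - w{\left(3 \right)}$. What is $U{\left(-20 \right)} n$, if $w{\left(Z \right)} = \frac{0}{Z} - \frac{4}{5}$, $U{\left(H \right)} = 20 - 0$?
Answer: $-384$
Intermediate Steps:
$U{\left(H \right)} = 20$ ($U{\left(H \right)} = 20 + 0 = 20$)
$w{\left(Z \right)} = - \frac{4}{5}$ ($w{\left(Z \right)} = 0 - \frac{4}{5} = - \frac{4}{5}$)
$n = - \frac{96}{5}$ ($n = -20 - - \frac{4}{5} = -20 + \frac{4}{5} = - \frac{96}{5} \approx -19.2$)
$U{\left(-20 \right)} n = 20 \left(- \frac{96}{5}\right) = -384$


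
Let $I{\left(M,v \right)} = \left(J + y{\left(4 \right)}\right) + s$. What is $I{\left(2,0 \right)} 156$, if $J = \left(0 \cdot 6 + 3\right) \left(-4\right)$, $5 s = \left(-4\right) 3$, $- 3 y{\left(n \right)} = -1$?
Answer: $- \frac{10972}{5} \approx -2194.4$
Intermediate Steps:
$y{\left(n \right)} = \frac{1}{3}$ ($y{\left(n \right)} = \left(- \frac{1}{3}\right) \left(-1\right) = \frac{1}{3}$)
$s = - \frac{12}{5}$ ($s = \frac{\left(-4\right) 3}{5} = \frac{1}{5} \left(-12\right) = - \frac{12}{5} \approx -2.4$)
$J = -12$ ($J = \left(0 + 3\right) \left(-4\right) = 3 \left(-4\right) = -12$)
$I{\left(M,v \right)} = - \frac{211}{15}$ ($I{\left(M,v \right)} = \left(-12 + \frac{1}{3}\right) - \frac{12}{5} = - \frac{35}{3} - \frac{12}{5} = - \frac{211}{15}$)
$I{\left(2,0 \right)} 156 = \left(- \frac{211}{15}\right) 156 = - \frac{10972}{5}$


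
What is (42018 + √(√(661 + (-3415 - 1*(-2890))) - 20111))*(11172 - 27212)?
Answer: -673968720 - 16040*I*√(20111 - 2*√34) ≈ -6.7397e+8 - 2.274e+6*I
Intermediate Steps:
(42018 + √(√(661 + (-3415 - 1*(-2890))) - 20111))*(11172 - 27212) = (42018 + √(√(661 + (-3415 + 2890)) - 20111))*(-16040) = (42018 + √(√(661 - 525) - 20111))*(-16040) = (42018 + √(√136 - 20111))*(-16040) = (42018 + √(2*√34 - 20111))*(-16040) = (42018 + √(-20111 + 2*√34))*(-16040) = -673968720 - 16040*√(-20111 + 2*√34)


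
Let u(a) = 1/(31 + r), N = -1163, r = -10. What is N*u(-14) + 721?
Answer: 13978/21 ≈ 665.62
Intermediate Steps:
u(a) = 1/21 (u(a) = 1/(31 - 10) = 1/21)
N*u(-14) + 721 = -1163*1/21 + 721 = -1163/21 + 721 = 13978/21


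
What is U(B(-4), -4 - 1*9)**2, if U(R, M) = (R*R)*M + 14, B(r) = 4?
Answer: 37636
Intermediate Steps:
U(R, M) = 14 + M*R**2 (U(R, M) = R**2*M + 14 = M*R**2 + 14 = 14 + M*R**2)
U(B(-4), -4 - 1*9)**2 = (14 + (-4 - 1*9)*4**2)**2 = (14 + (-4 - 9)*16)**2 = (14 - 13*16)**2 = (14 - 208)**2 = (-194)**2 = 37636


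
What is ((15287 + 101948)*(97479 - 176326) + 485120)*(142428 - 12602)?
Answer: -1200000273381050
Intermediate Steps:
((15287 + 101948)*(97479 - 176326) + 485120)*(142428 - 12602) = (117235*(-78847) + 485120)*129826 = (-9243628045 + 485120)*129826 = -9243142925*129826 = -1200000273381050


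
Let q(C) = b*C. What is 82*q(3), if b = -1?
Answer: -246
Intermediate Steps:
q(C) = -C
82*q(3) = 82*(-1*3) = 82*(-3) = -246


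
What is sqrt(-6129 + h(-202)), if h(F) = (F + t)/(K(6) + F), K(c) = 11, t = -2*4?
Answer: I*sqrt(223551939)/191 ≈ 78.281*I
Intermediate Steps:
t = -8
h(F) = (-8 + F)/(11 + F) (h(F) = (F - 8)/(11 + F) = (-8 + F)/(11 + F))
sqrt(-6129 + h(-202)) = sqrt(-6129 + (-8 - 202)/(11 - 202)) = sqrt(-6129 - 210/(-191)) = sqrt(-6129 - 1/191*(-210)) = sqrt(-6129 + 210/191) = sqrt(-1170429/191) = I*sqrt(223551939)/191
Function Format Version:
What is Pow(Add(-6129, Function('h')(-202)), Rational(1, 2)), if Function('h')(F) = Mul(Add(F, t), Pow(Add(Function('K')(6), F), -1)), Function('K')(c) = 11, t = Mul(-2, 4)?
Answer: Mul(Rational(1, 191), I, Pow(223551939, Rational(1, 2))) ≈ Mul(78.281, I)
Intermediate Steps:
t = -8
Function('h')(F) = Mul(Pow(Add(11, F), -1), Add(-8, F)) (Function('h')(F) = Mul(Add(F, -8), Pow(Add(11, F), -1)) = Mul(Add(-8, F), Pow(Add(11, F), -1)) = Mul(Pow(Add(11, F), -1), Add(-8, F)))
Pow(Add(-6129, Function('h')(-202)), Rational(1, 2)) = Pow(Add(-6129, Mul(Pow(Add(11, -202), -1), Add(-8, -202))), Rational(1, 2)) = Pow(Add(-6129, Mul(Pow(-191, -1), -210)), Rational(1, 2)) = Pow(Add(-6129, Mul(Rational(-1, 191), -210)), Rational(1, 2)) = Pow(Add(-6129, Rational(210, 191)), Rational(1, 2)) = Pow(Rational(-1170429, 191), Rational(1, 2)) = Mul(Rational(1, 191), I, Pow(223551939, Rational(1, 2)))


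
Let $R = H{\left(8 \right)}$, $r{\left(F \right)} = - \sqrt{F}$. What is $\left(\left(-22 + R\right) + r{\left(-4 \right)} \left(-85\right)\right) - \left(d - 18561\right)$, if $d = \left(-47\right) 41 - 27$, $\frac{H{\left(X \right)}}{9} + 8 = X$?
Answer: $20493 + 170 i \approx 20493.0 + 170.0 i$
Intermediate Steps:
$H{\left(X \right)} = -72 + 9 X$
$R = 0$ ($R = -72 + 9 \cdot 8 = -72 + 72 = 0$)
$d = -1954$ ($d = -1927 - 27 = -1954$)
$\left(\left(-22 + R\right) + r{\left(-4 \right)} \left(-85\right)\right) - \left(d - 18561\right) = \left(\left(-22 + 0\right) + - \sqrt{-4} \left(-85\right)\right) - \left(-1954 - 18561\right) = \left(-22 + - 2 i \left(-85\right)\right) - -20515 = \left(-22 + - 2 i \left(-85\right)\right) + 20515 = \left(-22 + 170 i\right) + 20515 = 20493 + 170 i$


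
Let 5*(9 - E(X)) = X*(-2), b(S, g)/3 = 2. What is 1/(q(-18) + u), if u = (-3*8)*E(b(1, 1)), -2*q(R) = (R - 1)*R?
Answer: -5/2223 ≈ -0.0022492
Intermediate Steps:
b(S, g) = 6 (b(S, g) = 3*2 = 6)
q(R) = -R*(-1 + R)/2 (q(R) = -(R - 1)*R/2 = -(-1 + R)*R/2 = -R*(-1 + R)/2)
E(X) = 9 + 2*X/5 (E(X) = 9 - X*(-2)/5 = 9 - (-2)*X/5 = 9 + 2*X/5)
u = -1368/5 (u = (-3*8)*(9 + (2/5)*6) = -24*(9 + 12/5) = -24*57/5 = -1368/5 ≈ -273.60)
1/(q(-18) + u) = 1/((1/2)*(-18)*(1 - 1*(-18)) - 1368/5) = 1/((1/2)*(-18)*(1 + 18) - 1368/5) = 1/((1/2)*(-18)*19 - 1368/5) = 1/(-171 - 1368/5) = 1/(-2223/5) = -5/2223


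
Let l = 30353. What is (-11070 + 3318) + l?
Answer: 22601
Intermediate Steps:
(-11070 + 3318) + l = (-11070 + 3318) + 30353 = -7752 + 30353 = 22601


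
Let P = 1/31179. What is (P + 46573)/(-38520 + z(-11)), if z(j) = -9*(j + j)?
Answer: -726049784/597420819 ≈ -1.2153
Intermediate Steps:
P = 1/31179 ≈ 3.2073e-5
z(j) = -18*j
(P + 46573)/(-38520 + z(-11)) = (1/31179 + 46573)/(-38520 - 18*(-11)) = 1452099568/(31179*(-38520 + 198)) = (1452099568/31179)/(-38322) = (1452099568/31179)*(-1/38322) = -726049784/597420819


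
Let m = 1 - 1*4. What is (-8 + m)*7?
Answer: -77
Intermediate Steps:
m = -3 (m = 1 - 4 = -3)
(-8 + m)*7 = (-8 - 3)*7 = -11*7 = -77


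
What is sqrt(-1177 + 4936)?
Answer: sqrt(3759) ≈ 61.311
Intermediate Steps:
sqrt(-1177 + 4936) = sqrt(3759)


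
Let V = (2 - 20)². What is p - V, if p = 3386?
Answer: 3062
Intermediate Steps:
V = 324 (V = (-18)² = 324)
p - V = 3386 - 1*324 = 3386 - 324 = 3062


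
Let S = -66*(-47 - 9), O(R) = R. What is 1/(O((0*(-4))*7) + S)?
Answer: 1/3696 ≈ 0.00027056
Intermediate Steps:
S = 3696 (S = -66*(-56) = 3696)
1/(O((0*(-4))*7) + S) = 1/((0*(-4))*7 + 3696) = 1/(0*7 + 3696) = 1/(0 + 3696) = 1/3696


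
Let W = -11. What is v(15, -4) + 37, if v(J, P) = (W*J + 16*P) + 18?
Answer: -174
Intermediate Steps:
v(J, P) = 18 - 11*J + 16*P (v(J, P) = (-11*J + 16*P) + 18 = 18 - 11*J + 16*P)
v(15, -4) + 37 = (18 - 11*15 + 16*(-4)) + 37 = (18 - 165 - 64) + 37 = -211 + 37 = -174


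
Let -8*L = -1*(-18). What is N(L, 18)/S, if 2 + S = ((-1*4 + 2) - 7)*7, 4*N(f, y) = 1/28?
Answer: -1/7280 ≈ -0.00013736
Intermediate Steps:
L = -9/4 (L = -(-1)*(-18)/8 = -1/8*18 = -9/4 ≈ -2.2500)
N(f, y) = 1/112 (N(f, y) = (1/4)/28 = (1/4)*(1/28) = 1/112)
S = -65 (S = -2 + ((-1*4 + 2) - 7)*7 = -2 + ((-4 + 2) - 7)*7 = -2 + (-2 - 7)*7 = -2 - 9*7 = -2 - 63 = -65)
N(L, 18)/S = (1/112)/(-65) = (1/112)*(-1/65) = -1/7280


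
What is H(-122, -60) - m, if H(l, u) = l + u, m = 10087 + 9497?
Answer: -19766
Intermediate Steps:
m = 19584
H(-122, -60) - m = (-122 - 60) - 1*19584 = -182 - 19584 = -19766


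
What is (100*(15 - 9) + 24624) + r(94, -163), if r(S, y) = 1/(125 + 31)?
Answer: 3934945/156 ≈ 25224.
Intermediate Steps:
r(S, y) = 1/156
(100*(15 - 9) + 24624) + r(94, -163) = (100*(15 - 9) + 24624) + 1/156 = (100*6 + 24624) + 1/156 = (600 + 24624) + 1/156 = 25224 + 1/156 = 3934945/156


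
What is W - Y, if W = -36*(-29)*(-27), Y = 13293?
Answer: -41481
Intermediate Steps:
W = -28188 (W = 1044*(-27) = -28188)
W - Y = -28188 - 1*13293 = -28188 - 13293 = -41481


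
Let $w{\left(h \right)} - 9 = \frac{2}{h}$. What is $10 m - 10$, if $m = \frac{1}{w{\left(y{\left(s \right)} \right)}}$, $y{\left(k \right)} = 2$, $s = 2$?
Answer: $-9$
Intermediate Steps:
$w{\left(h \right)} = 9 + \frac{2}{h}$
$m = \frac{1}{10}$ ($m = \frac{1}{9 + \frac{2}{2}} = \frac{1}{9 + 2 \cdot \frac{1}{2}} = \frac{1}{9 + 1} = \frac{1}{10} \approx 0.1$)
$10 m - 10 = 10 \cdot \frac{1}{10} - 10 = 1 - 10 = -9$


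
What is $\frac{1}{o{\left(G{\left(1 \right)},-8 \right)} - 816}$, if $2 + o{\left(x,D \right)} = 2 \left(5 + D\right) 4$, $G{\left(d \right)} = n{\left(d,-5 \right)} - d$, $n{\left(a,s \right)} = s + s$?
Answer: $- \frac{1}{842} \approx -0.0011876$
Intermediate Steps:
$n{\left(a,s \right)} = 2 s$
$G{\left(d \right)} = -10 - d$ ($G{\left(d \right)} = 2 \left(-5\right) - d = -10 - d$)
$o{\left(x,D \right)} = 38 + 8 D$ ($o{\left(x,D \right)} = -2 + 2 \left(5 + D\right) 4 = -2 + \left(10 + 2 D\right) 4 = -2 + \left(40 + 8 D\right) = 38 + 8 D$)
$\frac{1}{o{\left(G{\left(1 \right)},-8 \right)} - 816} = \frac{1}{\left(38 + 8 \left(-8\right)\right) - 816} = \frac{1}{\left(38 - 64\right) - 816} = \frac{1}{-26 - 816} = \frac{1}{-842} = - \frac{1}{842}$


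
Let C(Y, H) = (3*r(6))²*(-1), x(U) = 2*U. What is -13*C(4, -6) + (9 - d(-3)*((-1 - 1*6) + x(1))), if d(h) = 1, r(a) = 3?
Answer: 1067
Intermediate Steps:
C(Y, H) = -81 (C(Y, H) = (3*3)²*(-1) = 9²*(-1) = 81*(-1) = -81)
-13*C(4, -6) + (9 - d(-3)*((-1 - 1*6) + x(1))) = -13*(-81) + (9 - ((-1 - 1*6) + 2*1)) = 1053 + (9 - ((-1 - 6) + 2)) = 1053 + (9 - (-7 + 2)) = 1053 + (9 - (-5)) = 1053 + (9 - 1*(-5)) = 1053 + (9 + 5) = 1053 + 14 = 1067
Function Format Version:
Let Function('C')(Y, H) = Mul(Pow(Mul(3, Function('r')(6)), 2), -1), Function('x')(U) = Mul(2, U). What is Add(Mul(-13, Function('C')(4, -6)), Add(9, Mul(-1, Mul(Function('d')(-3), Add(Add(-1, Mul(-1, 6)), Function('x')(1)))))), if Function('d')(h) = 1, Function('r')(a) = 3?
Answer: 1067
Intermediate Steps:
Function('C')(Y, H) = -81 (Function('C')(Y, H) = Mul(Pow(Mul(3, 3), 2), -1) = Mul(Pow(9, 2), -1) = Mul(81, -1) = -81)
Add(Mul(-13, Function('C')(4, -6)), Add(9, Mul(-1, Mul(Function('d')(-3), Add(Add(-1, Mul(-1, 6)), Function('x')(1)))))) = Add(Mul(-13, -81), Add(9, Mul(-1, Mul(1, Add(Add(-1, Mul(-1, 6)), Mul(2, 1)))))) = Add(1053, Add(9, Mul(-1, Mul(1, Add(Add(-1, -6), 2))))) = Add(1053, Add(9, Mul(-1, Mul(1, Add(-7, 2))))) = Add(1053, Add(9, Mul(-1, Mul(1, -5)))) = Add(1053, Add(9, Mul(-1, -5))) = Add(1053, Add(9, 5)) = Add(1053, 14) = 1067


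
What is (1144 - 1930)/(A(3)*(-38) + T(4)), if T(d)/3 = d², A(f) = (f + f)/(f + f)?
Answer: -393/5 ≈ -78.600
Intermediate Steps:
A(f) = 1 (A(f) = (2*f)/((2*f)) = (2*f)*(1/(2*f)) = 1)
T(d) = 3*d²
(1144 - 1930)/(A(3)*(-38) + T(4)) = (1144 - 1930)/(1*(-38) + 3*4²) = -786/(-38 + 3*16) = -786/(-38 + 48) = -786/10 = -786*⅒ = -393/5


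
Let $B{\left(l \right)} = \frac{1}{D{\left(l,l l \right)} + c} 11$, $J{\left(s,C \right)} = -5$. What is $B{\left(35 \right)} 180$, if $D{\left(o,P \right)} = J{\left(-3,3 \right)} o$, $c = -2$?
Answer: $- \frac{660}{59} \approx -11.186$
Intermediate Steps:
$D{\left(o,P \right)} = - 5 o$
$B{\left(l \right)} = \frac{11}{-2 - 5 l}$ ($B{\left(l \right)} = \frac{1}{- 5 l - 2} \cdot 11 = \frac{1}{-2 - 5 l} 11 = \frac{11}{-2 - 5 l}$)
$B{\left(35 \right)} 180 = \frac{11}{-2 - 175} \cdot 180 = \frac{11}{-177} \cdot 180 = 11 \left(- \frac{1}{177}\right) 180 = \left(- \frac{11}{177}\right) 180 = - \frac{660}{59}$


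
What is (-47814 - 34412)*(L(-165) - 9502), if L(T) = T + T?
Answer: 808446032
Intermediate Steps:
L(T) = 2*T
(-47814 - 34412)*(L(-165) - 9502) = (-47814 - 34412)*(2*(-165) - 9502) = -82226*(-330 - 9502) = -82226*(-9832) = 808446032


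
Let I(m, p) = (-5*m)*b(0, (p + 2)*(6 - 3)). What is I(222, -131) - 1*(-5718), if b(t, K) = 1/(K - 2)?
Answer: 2225412/389 ≈ 5720.9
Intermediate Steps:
b(t, K) = 1/(-2 + K)
I(m, p) = -5*m/(4 + 3*p) (I(m, p) = (-5*m)/(-2 + (p + 2)*(6 - 3)) = (-5*m)/(-2 + (2 + p)*3) = (-5*m)/(-2 + (6 + 3*p)) = (-5*m)/(4 + 3*p) = -5*m/(4 + 3*p))
I(222, -131) - 1*(-5718) = -5*222/(4 + 3*(-131)) - 1*(-5718) = -5*222/(4 - 393) + 5718 = -5*222/(-389) + 5718 = -5*222*(-1/389) + 5718 = 1110/389 + 5718 = 2225412/389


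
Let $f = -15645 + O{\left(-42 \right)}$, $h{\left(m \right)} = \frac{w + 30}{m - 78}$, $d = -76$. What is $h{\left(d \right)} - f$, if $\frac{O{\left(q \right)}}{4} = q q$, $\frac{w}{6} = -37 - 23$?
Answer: $\frac{60138}{7} \approx 8591.1$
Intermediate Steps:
$w = -360$ ($w = 6 \left(-37 - 23\right) = 6 \left(-60\right) = -360$)
$h{\left(m \right)} = - \frac{330}{-78 + m}$ ($h{\left(m \right)} = \frac{-360 + 30}{m - 78} = - \frac{330}{-78 + m}$)
$O{\left(q \right)} = 4 q^{2}$ ($O{\left(q \right)} = 4 q q = 4 q^{2}$)
$f = -8589$ ($f = -15645 + 4 \left(-42\right)^{2} = -15645 + 4 \cdot 1764 = -15645 + 7056 = -8589$)
$h{\left(d \right)} - f = - \frac{330}{-78 - 76} - -8589 = - \frac{330}{-154} + 8589 = \left(-330\right) \left(- \frac{1}{154}\right) + 8589 = \frac{15}{7} + 8589 = \frac{60138}{7}$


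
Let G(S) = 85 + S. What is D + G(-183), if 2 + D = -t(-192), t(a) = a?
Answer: 92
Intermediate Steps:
D = 190 (D = -2 - 1*(-192) = -2 + 192 = 190)
D + G(-183) = 190 + (85 - 183) = 190 - 98 = 92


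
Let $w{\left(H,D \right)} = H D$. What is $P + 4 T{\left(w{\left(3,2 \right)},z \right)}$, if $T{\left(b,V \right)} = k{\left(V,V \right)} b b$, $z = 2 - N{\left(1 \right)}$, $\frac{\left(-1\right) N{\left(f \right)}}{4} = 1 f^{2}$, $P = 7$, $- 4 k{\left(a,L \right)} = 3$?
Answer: $-101$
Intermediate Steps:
$k{\left(a,L \right)} = - \frac{3}{4}$ ($k{\left(a,L \right)} = \left(- \frac{1}{4}\right) 3 = - \frac{3}{4}$)
$w{\left(H,D \right)} = D H$
$N{\left(f \right)} = - 4 f^{2}$ ($N{\left(f \right)} = - 4 \cdot 1 f^{2} = - 4 f^{2}$)
$z = 6$ ($z = 2 - - 4 \cdot 1^{2} = 2 - \left(-4\right) 1 = 2 - -4 = 2 + 4 = 6$)
$T{\left(b,V \right)} = - \frac{3 b^{2}}{4}$ ($T{\left(b,V \right)} = - \frac{3 b}{4} b = - \frac{3 b^{2}}{4}$)
$P + 4 T{\left(w{\left(3,2 \right)},z \right)} = 7 + 4 \left(- \frac{3 \left(2 \cdot 3\right)^{2}}{4}\right) = 7 + 4 \left(- \frac{3 \cdot 6^{2}}{4}\right) = 7 + 4 \left(\left(- \frac{3}{4}\right) 36\right) = 7 + 4 \left(-27\right) = 7 - 108 = -101$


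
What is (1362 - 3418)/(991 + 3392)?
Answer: -2056/4383 ≈ -0.46909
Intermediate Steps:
(1362 - 3418)/(991 + 3392) = -2056/4383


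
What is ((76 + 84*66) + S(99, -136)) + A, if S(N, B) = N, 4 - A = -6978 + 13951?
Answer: -1250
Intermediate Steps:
A = -6969 (A = 4 - (-6978 + 13951) = 4 - 1*6973 = 4 - 6973 = -6969)
((76 + 84*66) + S(99, -136)) + A = ((76 + 84*66) + 99) - 6969 = ((76 + 5544) + 99) - 6969 = (5620 + 99) - 6969 = 5719 - 6969 = -1250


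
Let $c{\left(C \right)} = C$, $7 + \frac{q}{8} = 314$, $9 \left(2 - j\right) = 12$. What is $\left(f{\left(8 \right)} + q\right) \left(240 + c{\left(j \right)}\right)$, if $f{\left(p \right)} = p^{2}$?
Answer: $606480$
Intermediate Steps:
$j = \frac{2}{3}$ ($j = 2 - \frac{4}{3} = \frac{2}{3} \approx 0.66667$)
$q = 2456$ ($q = -56 + 8 \cdot 314 = -56 + 2512 = 2456$)
$\left(f{\left(8 \right)} + q\right) \left(240 + c{\left(j \right)}\right) = \left(8^{2} + 2456\right) \left(240 + \frac{2}{3}\right) = \left(64 + 2456\right) \frac{722}{3} = 2520 \cdot \frac{722}{3} = 606480$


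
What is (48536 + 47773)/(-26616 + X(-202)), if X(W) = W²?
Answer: 96309/14188 ≈ 6.7881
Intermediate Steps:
(48536 + 47773)/(-26616 + X(-202)) = (48536 + 47773)/(-26616 + (-202)²) = 96309/(-26616 + 40804) = 96309/14188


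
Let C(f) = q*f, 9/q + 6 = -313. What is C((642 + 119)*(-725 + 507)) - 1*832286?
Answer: -264006152/319 ≈ -8.2761e+5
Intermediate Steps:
q = -9/319 (q = 9/(-6 - 313) = 9/(-319) = 9*(-1/319) = -9/319 ≈ -0.028213)
C(f) = -9*f/319
C((642 + 119)*(-725 + 507)) - 1*832286 = -9*(642 + 119)*(-725 + 507)/319 - 1*832286 = -6849*(-218)/319 - 832286 = -9/319*(-165898) - 832286 = 1493082/319 - 832286 = -264006152/319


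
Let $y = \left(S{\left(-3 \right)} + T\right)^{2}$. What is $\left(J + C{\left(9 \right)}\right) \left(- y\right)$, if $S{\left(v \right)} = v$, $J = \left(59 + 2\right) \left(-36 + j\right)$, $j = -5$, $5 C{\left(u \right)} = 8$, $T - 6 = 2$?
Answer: $62485$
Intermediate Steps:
$T = 8$ ($T = 6 + 2 = 8$)
$C{\left(u \right)} = \frac{8}{5}$ ($C{\left(u \right)} = \frac{1}{5} \cdot 8 = \frac{8}{5}$)
$J = -2501$ ($J = \left(59 + 2\right) \left(-36 - 5\right) = 61 \left(-41\right) = -2501$)
$y = 25$ ($y = \left(-3 + 8\right)^{2} = 5^{2} = 25$)
$\left(J + C{\left(9 \right)}\right) \left(- y\right) = \left(-2501 + \frac{8}{5}\right) \left(\left(-1\right) 25\right) = \left(- \frac{12497}{5}\right) \left(-25\right) = 62485$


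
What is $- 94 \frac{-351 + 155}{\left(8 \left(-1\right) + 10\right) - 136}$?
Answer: $- \frac{9212}{67} \approx -137.49$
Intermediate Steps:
$- 94 \frac{-351 + 155}{\left(8 \left(-1\right) + 10\right) - 136} = - 94 \left(- \frac{196}{\left(-8 + 10\right) - 136}\right) = - 94 \left(- \frac{196}{2 - 136}\right) = - 94 \left(- \frac{196}{-134}\right) = - 94 \left(\left(-196\right) \left(- \frac{1}{134}\right)\right) = \left(-94\right) \frac{98}{67} = - \frac{9212}{67}$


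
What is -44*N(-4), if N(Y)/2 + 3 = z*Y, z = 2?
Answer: 968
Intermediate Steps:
N(Y) = -6 + 4*Y (N(Y) = -6 + 2*(2*Y) = -6 + 4*Y)
-44*N(-4) = -44*(-6 + 4*(-4)) = -44*(-6 - 16) = -44*(-22) = 968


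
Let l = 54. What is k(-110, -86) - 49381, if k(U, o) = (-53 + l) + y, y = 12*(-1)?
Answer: -49392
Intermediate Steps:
y = -12
k(U, o) = -11 (k(U, o) = (-53 + 54) - 12 = 1 - 12 = -11)
k(-110, -86) - 49381 = -11 - 49381 = -49392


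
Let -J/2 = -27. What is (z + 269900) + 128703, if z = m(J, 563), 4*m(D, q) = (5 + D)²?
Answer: 1597893/4 ≈ 3.9947e+5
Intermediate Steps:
J = 54 (J = -2*(-27) = 54)
m(D, q) = (5 + D)²/4
z = 3481/4 (z = (5 + 54)²/4 = (¼)*59² = (¼)*3481 = 3481/4 ≈ 870.25)
(z + 269900) + 128703 = (3481/4 + 269900) + 128703 = 1083081/4 + 128703 = 1597893/4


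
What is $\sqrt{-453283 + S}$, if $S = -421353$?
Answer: $2 i \sqrt{218659} \approx 935.22 i$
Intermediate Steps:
$\sqrt{-453283 + S} = \sqrt{-453283 - 421353} = \sqrt{-874636} = 2 i \sqrt{218659}$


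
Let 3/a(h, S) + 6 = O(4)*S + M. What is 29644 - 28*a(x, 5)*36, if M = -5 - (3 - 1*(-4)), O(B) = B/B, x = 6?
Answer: 388396/13 ≈ 29877.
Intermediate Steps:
O(B) = 1
M = -12 (M = -5 - (3 + 4) = -5 - 1*7 = -5 - 7 = -12)
a(h, S) = 3/(-18 + S) (a(h, S) = 3/(-6 + (1*S - 12)) = 3/(-6 + (S - 12)) = 3/(-6 + (-12 + S)) = 3/(-18 + S))
29644 - 28*a(x, 5)*36 = 29644 - 28*(3/(-18 + 5))*36 = 29644 - 28*(3/(-13))*36 = 29644 - 28*(3*(-1/13))*36 = 29644 - 28*(-3/13)*36 = 29644 - (-84)*36/13 = 29644 - 1*(-3024/13) = 29644 + 3024/13 = 388396/13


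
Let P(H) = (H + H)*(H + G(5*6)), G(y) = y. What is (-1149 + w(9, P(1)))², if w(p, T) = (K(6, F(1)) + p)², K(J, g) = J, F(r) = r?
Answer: 853776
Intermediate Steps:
P(H) = 2*H*(30 + H) (P(H) = (H + H)*(H + 5*6) = (2*H)*(H + 30) = (2*H)*(30 + H) = 2*H*(30 + H))
w(p, T) = (6 + p)²
(-1149 + w(9, P(1)))² = (-1149 + (6 + 9)²)² = (-1149 + 15²)² = (-1149 + 225)² = (-924)² = 853776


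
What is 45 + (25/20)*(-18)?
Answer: 45/2 ≈ 22.500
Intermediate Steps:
45 + (25/20)*(-18) = 45 + (25*(1/20))*(-18) = 45 + (5/4)*(-18) = 45 - 45/2 = 45/2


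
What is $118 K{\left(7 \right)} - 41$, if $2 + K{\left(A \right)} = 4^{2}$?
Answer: $1611$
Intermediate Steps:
$K{\left(A \right)} = 14$ ($K{\left(A \right)} = -2 + 4^{2} = -2 + 16 = 14$)
$118 K{\left(7 \right)} - 41 = 118 \cdot 14 - 41 = 1652 - 41 = 1611$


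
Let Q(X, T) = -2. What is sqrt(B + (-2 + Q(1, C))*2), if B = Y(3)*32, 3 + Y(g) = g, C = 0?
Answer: 2*I*sqrt(2) ≈ 2.8284*I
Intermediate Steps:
Y(g) = -3 + g
B = 0 (B = (-3 + 3)*32 = 0*32 = 0)
sqrt(B + (-2 + Q(1, C))*2) = sqrt(0 + (-2 - 2)*2) = sqrt(0 - 4*2) = sqrt(0 - 8) = sqrt(-8) = 2*I*sqrt(2)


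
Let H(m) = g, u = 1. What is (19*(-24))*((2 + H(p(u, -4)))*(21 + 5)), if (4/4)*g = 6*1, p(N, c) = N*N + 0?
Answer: -94848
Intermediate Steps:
p(N, c) = N**2 (p(N, c) = N**2 + 0 = N**2)
g = 6 (g = 6*1 = 6)
H(m) = 6
(19*(-24))*((2 + H(p(u, -4)))*(21 + 5)) = (19*(-24))*((2 + 6)*(21 + 5)) = -3648*26 = -456*208 = -94848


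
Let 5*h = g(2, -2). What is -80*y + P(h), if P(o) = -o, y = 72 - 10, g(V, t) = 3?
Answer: -24803/5 ≈ -4960.6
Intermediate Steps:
h = ⅗ (h = (⅕)*3 = ⅗ ≈ 0.60000)
y = 62
-80*y + P(h) = -80*62 - 1*⅗ = -4960 - ⅗ = -24803/5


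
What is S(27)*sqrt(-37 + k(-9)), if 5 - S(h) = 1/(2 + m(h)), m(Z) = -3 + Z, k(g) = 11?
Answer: 129*I*sqrt(26)/26 ≈ 25.299*I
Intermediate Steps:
S(h) = 5 - 1/(-1 + h) (S(h) = 5 - 1/(2 + (-3 + h)) = 5 - 1/(-1 + h))
S(27)*sqrt(-37 + k(-9)) = ((-6 + 5*27)/(-1 + 27))*sqrt(-37 + 11) = ((-6 + 135)/26)*sqrt(-26) = ((1/26)*129)*(I*sqrt(26)) = 129*(I*sqrt(26))/26 = 129*I*sqrt(26)/26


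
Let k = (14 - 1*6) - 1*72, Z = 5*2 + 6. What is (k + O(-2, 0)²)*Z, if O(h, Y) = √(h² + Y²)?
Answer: -960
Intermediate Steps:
Z = 16 (Z = 10 + 6 = 16)
O(h, Y) = √(Y² + h²)
k = -64 (k = (14 - 6) - 72 = 8 - 72 = -64)
(k + O(-2, 0)²)*Z = (-64 + (√(0² + (-2)²))²)*16 = (-64 + (√(0 + 4))²)*16 = (-64 + (√4)²)*16 = (-64 + 2²)*16 = (-64 + 4)*16 = -60*16 = -960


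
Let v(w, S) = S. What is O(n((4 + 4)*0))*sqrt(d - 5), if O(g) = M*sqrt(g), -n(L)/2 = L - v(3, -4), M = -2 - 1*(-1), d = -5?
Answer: 4*sqrt(5) ≈ 8.9443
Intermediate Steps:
M = -1 (M = -2 + 1 = -1)
n(L) = -8 - 2*L (n(L) = -2*(L - 1*(-4)) = -2*(L + 4) = -2*(4 + L) = -8 - 2*L)
O(g) = -sqrt(g)
O(n((4 + 4)*0))*sqrt(d - 5) = (-sqrt(-8 - 2*(4 + 4)*0))*sqrt(-5 - 5) = (-sqrt(-8 - 16*0))*sqrt(-10) = (-sqrt(-8 - 2*0))*(I*sqrt(10)) = (-sqrt(-8 + 0))*(I*sqrt(10)) = (-sqrt(-8))*(I*sqrt(10)) = (-2*I*sqrt(2))*(I*sqrt(10)) = 4*sqrt(5)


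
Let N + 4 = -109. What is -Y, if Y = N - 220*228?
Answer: 50273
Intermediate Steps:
N = -113 (N = -4 - 109 = -113)
Y = -50273 (Y = -113 - 220*228 = -113 - 50160 = -50273)
-Y = -1*(-50273) = 50273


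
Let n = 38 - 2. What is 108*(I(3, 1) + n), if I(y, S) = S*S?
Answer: 3996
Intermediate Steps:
n = 36
I(y, S) = S²
108*(I(3, 1) + n) = 108*(1² + 36) = 108*(1 + 36) = 108*37 = 3996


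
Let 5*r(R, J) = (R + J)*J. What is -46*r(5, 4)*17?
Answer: -28152/5 ≈ -5630.4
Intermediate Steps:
r(R, J) = J*(J + R)/5 (r(R, J) = ((R + J)*J)/5 = ((J + R)*J)/5 = (J*(J + R))/5 = J*(J + R)/5)
-46*r(5, 4)*17 = -46*4*(4 + 5)/5*17 = -46*4*9/5*17 = -46*36/5*17 = -1656/5*17 = -28152/5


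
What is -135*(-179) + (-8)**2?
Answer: 24229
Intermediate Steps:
-135*(-179) + (-8)**2 = 24165 + 64 = 24229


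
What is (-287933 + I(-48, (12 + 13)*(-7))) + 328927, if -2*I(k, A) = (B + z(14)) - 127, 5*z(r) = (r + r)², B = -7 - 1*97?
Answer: 410311/10 ≈ 41031.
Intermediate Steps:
B = -104 (B = -7 - 97 = -104)
z(r) = 4*r²/5 (z(r) = (r + r)²/5 = (2*r)²/5 = (4*r²)/5 = 4*r²/5)
I(k, A) = 371/10 (I(k, A) = -((-104 + (⅘)*14²) - 127)/2 = -((-104 + (⅘)*196) - 127)/2 = -((-104 + 784/5) - 127)/2 = -(264/5 - 127)/2 = -½*(-371/5) = 371/10)
(-287933 + I(-48, (12 + 13)*(-7))) + 328927 = (-287933 + 371/10) + 328927 = -2878959/10 + 328927 = 410311/10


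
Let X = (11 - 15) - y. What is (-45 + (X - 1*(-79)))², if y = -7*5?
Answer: 4225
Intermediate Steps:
y = -35
X = 31 (X = (11 - 15) - 1*(-35) = -4 + 35 = 31)
(-45 + (X - 1*(-79)))² = (-45 + (31 - 1*(-79)))² = (-45 + (31 + 79))² = (-45 + 110)² = 65² = 4225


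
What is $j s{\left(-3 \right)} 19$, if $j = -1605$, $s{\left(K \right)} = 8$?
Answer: $-243960$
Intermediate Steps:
$j s{\left(-3 \right)} 19 = - 1605 \cdot 8 \cdot 19 = \left(-1605\right) 152 = -243960$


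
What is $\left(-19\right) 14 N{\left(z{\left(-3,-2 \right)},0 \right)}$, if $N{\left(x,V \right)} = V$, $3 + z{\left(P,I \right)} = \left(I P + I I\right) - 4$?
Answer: $0$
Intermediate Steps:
$z{\left(P,I \right)} = -7 + I^{2} + I P$ ($z{\left(P,I \right)} = -3 - \left(4 - I I - I P\right) = -3 - \left(4 - I^{2} - I P\right) = -3 + \left(-4 + I^{2} + I P\right) = -7 + I^{2} + I P$)
$\left(-19\right) 14 N{\left(z{\left(-3,-2 \right)},0 \right)} = \left(-19\right) 14 \cdot 0 = \left(-266\right) 0 = 0$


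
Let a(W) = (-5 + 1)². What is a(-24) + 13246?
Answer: 13262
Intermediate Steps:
a(W) = 16 (a(W) = (-4)² = 16)
a(-24) + 13246 = 16 + 13246 = 13262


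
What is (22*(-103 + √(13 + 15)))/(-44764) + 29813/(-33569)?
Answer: -629240889/751341358 - 11*√7/11191 ≈ -0.84009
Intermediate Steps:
(22*(-103 + √(13 + 15)))/(-44764) + 29813/(-33569) = (22*(-103 + √28))*(-1/44764) + 29813*(-1/33569) = (22*(-103 + 2*√7))*(-1/44764) - 29813/33569 = (-2266 + 44*√7)*(-1/44764) - 29813/33569 = (1133/22382 - 11*√7/11191) - 29813/33569 = -629240889/751341358 - 11*√7/11191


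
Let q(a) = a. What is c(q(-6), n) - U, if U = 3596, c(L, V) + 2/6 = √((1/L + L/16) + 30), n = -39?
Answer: -10789/3 + √4242/12 ≈ -3590.9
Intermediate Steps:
c(L, V) = -⅓ + √(30 + 1/L + L/16) (c(L, V) = -⅓ + √((1/L + L/16) + 30) = -⅓ + √(30 + 1/L + L/16))
c(q(-6), n) - U = (-⅓ + √(480 - 6 + 16/(-6))/4) - 1*3596 = (-⅓ + √(480 - 6 + 16*(-⅙))/4) - 3596 = (-⅓ + √(480 - 6 - 8/3)/4) - 3596 = (-⅓ + √(1414/3)/4) - 3596 = (-⅓ + (√4242/3)/4) - 3596 = (-⅓ + √4242/12) - 3596 = -10789/3 + √4242/12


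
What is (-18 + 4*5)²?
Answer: 4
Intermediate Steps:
(-18 + 4*5)² = (-18 + 20)² = 2² = 4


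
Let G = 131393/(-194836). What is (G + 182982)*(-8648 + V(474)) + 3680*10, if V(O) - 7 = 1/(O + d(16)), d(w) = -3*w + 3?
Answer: -33039012271029773/20896161 ≈ -1.5811e+9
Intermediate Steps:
G = -131393/194836 (G = 131393*(-1/194836) = -131393/194836 ≈ -0.67438)
d(w) = 3 - 3*w
V(O) = 7 + 1/(-45 + O) (V(O) = 7 + 1/(O + (3 - 3*16)) = 7 + 1/(O + (3 - 48)) = 7 + 1/(O - 45) = 7 + 1/(-45 + O))
(G + 182982)*(-8648 + V(474)) + 3680*10 = (-131393/194836 + 182982)*(-8648 + (-314 + 7*474)/(-45 + 474)) + 3680*10 = 35651349559*(-8648 + (-314 + 3318)/429)/194836 + 36800 = 35651349559*(-8648 + (1/429)*3004)/194836 + 36800 = 35651349559*(-8648 + 3004/429)/194836 + 36800 = (35651349559/194836)*(-3706988/429) + 36800 = -33039781249754573/20896161 + 36800 = -33039012271029773/20896161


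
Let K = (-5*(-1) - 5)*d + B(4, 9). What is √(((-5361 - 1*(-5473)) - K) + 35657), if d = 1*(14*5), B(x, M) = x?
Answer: √35765 ≈ 189.12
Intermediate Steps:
d = 70 (d = 1*70 = 70)
K = 4 (K = (-5*(-1) - 5)*70 + 4 = (5 - 5)*70 + 4 = 0*70 + 4 = 0 + 4 = 4)
√(((-5361 - 1*(-5473)) - K) + 35657) = √(((-5361 - 1*(-5473)) - 1*4) + 35657) = √(((-5361 + 5473) - 4) + 35657) = √((112 - 4) + 35657) = √(108 + 35657) = √35765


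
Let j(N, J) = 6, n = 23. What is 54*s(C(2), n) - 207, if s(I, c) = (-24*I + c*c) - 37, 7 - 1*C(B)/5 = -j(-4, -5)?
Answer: -57879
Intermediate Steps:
C(B) = 65 (C(B) = 35 - (-5)*6 = 35 - 5*(-6) = 35 + 30 = 65)
s(I, c) = -37 + c² - 24*I (s(I, c) = (-24*I + c²) - 37 = (c² - 24*I) - 37 = -37 + c² - 24*I)
54*s(C(2), n) - 207 = 54*(-37 + 23² - 24*65) - 207 = 54*(-37 + 529 - 1560) - 207 = 54*(-1068) - 207 = -57672 - 207 = -57879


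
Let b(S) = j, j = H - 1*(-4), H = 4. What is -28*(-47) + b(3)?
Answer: 1324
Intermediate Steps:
j = 8 (j = 4 - 1*(-4) = 4 + 4 = 8)
b(S) = 8
-28*(-47) + b(3) = -28*(-47) + 8 = 1316 + 8 = 1324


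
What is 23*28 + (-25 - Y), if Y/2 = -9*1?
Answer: 637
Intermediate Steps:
Y = -18 (Y = 2*(-9*1) = 2*(-9) = -18)
23*28 + (-25 - Y) = 23*28 + (-25 - 1*(-18)) = 644 + (-25 + 18) = 644 - 7 = 637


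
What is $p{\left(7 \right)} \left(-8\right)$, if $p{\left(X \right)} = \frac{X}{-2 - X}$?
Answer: $\frac{56}{9} \approx 6.2222$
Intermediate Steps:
$p{\left(7 \right)} \left(-8\right) = \left(-1\right) 7 \frac{1}{2 + 7} \left(-8\right) = \left(-1\right) 7 \cdot \frac{1}{9} \left(-8\right) = \left(- \frac{7}{9}\right) \left(-8\right) = \frac{56}{9}$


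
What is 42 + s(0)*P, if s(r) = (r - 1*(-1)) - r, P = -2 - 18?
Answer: 22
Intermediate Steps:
P = -20
s(r) = 1 (s(r) = (r + 1) - r = (1 + r) - r = 1)
42 + s(0)*P = 42 + 1*(-20) = 42 - 20 = 22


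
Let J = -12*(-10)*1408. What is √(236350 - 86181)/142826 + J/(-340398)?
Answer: -28160/56733 + √150169/142826 ≈ -0.49365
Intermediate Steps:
J = 168960 (J = 120*1408 = 168960)
√(236350 - 86181)/142826 + J/(-340398) = √(236350 - 86181)/142826 + 168960/(-340398) = √150169*(1/142826) + 168960*(-1/340398) = √150169/142826 - 28160/56733 = -28160/56733 + √150169/142826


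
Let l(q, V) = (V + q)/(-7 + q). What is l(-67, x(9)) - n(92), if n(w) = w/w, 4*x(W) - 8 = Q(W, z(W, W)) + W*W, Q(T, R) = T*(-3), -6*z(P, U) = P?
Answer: -45/148 ≈ -0.30405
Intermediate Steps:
z(P, U) = -P/6
Q(T, R) = -3*T
x(W) = 2 - 3*W/4 + W²/4 (x(W) = 2 + (-3*W + W*W)/4 = 2 + (-3*W + W²)/4 = 2 + (W² - 3*W)/4 = 2 + (-3*W/4 + W²/4) = 2 - 3*W/4 + W²/4)
l(q, V) = (V + q)/(-7 + q)
n(w) = 1
l(-67, x(9)) - n(92) = ((2 - ¾*9 + (¼)*9²) - 67)/(-7 - 67) - 1*1 = ((2 - 27/4 + (¼)*81) - 67)/(-74) - 1 = -((2 - 27/4 + 81/4) - 67)/74 - 1 = -(31/2 - 67)/74 - 1 = -1/74*(-103/2) - 1 = 103/148 - 1 = -45/148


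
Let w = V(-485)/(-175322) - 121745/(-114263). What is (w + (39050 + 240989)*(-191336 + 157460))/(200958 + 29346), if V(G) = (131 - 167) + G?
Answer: -190043351556803278591/4613638044356544 ≈ -41192.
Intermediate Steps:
V(G) = -36 + G
w = 21404107913/20032817686 (w = (-36 - 485)/(-175322) - 121745/(-114263) = -521*(-1/175322) - 121745*(-1/114263) = 521/175322 + 121745/114263 = 21404107913/20032817686 ≈ 1.0685)
(w + (39050 + 240989)*(-191336 + 157460))/(200958 + 29346) = (21404107913/20032817686 + (39050 + 240989)*(-191336 + 157460))/(200958 + 29346) = (21404107913/20032817686 + 280039*(-33876))/230304 = (21404107913/20032817686 - 9486601164)*(1/230304) = -190043351556803278591/20032817686*1/230304 = -190043351556803278591/4613638044356544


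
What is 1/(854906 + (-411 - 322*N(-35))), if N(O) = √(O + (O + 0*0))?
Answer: 170899/146033792581 + 322*I*√70/730168962905 ≈ 1.1703e-6 + 3.6896e-9*I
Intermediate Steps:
N(O) = √2*√O (N(O) = √(O + (O + 0)) = √(O + O) = √(2*O) = √2*√O)
1/(854906 + (-411 - 322*N(-35))) = 1/(854906 + (-411 - 322*√2*√(-35))) = 1/(854906 + (-411 - 322*√2*I*√35)) = 1/(854906 + (-411 - 322*I*√70)) = 1/(854495 - 322*I*√70)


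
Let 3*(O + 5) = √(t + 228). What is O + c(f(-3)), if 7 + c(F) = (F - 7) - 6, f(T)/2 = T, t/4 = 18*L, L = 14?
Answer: -31 + 2*√309/3 ≈ -19.281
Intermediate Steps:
t = 1008 (t = 4*(18*14) = 4*252 = 1008)
O = -5 + 2*√309/3 (O = -5 + √(1008 + 228)/3 = -5 + √1236/3 = -5 + (2*√309)/3 = -5 + 2*√309/3 ≈ 6.7189)
f(T) = 2*T
c(F) = -20 + F (c(F) = -7 + ((F - 7) - 6) = -7 + ((-7 + F) - 6) = -7 + (-13 + F) = -20 + F)
O + c(f(-3)) = (-5 + 2*√309/3) + (-20 + 2*(-3)) = (-5 + 2*√309/3) + (-20 - 6) = (-5 + 2*√309/3) - 26 = -31 + 2*√309/3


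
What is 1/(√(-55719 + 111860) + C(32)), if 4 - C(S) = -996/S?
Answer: -2248/3514063 + 64*√56141/3514063 ≈ 0.0036756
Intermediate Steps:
C(S) = 4 + 996/S (C(S) = 4 - (-996)/S = 4 + 996/S)
1/(√(-55719 + 111860) + C(32)) = 1/(√(-55719 + 111860) + (4 + 996/32)) = 1/(√56141 + (4 + 996*(1/32))) = 1/(√56141 + (4 + 249/8)) = 1/(√56141 + 281/8) = 1/(281/8 + √56141)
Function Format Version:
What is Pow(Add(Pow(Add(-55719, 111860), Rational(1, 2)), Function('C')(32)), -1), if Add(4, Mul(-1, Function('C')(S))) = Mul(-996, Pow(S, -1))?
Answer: Add(Rational(-2248, 3514063), Mul(Rational(64, 3514063), Pow(56141, Rational(1, 2)))) ≈ 0.0036756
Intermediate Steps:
Function('C')(S) = Add(4, Mul(996, Pow(S, -1))) (Function('C')(S) = Add(4, Mul(-1, Mul(-996, Pow(S, -1)))) = Add(4, Mul(996, Pow(S, -1))))
Pow(Add(Pow(Add(-55719, 111860), Rational(1, 2)), Function('C')(32)), -1) = Pow(Add(Pow(Add(-55719, 111860), Rational(1, 2)), Add(4, Mul(996, Pow(32, -1)))), -1) = Pow(Add(Pow(56141, Rational(1, 2)), Add(4, Mul(996, Rational(1, 32)))), -1) = Pow(Add(Pow(56141, Rational(1, 2)), Add(4, Rational(249, 8))), -1) = Pow(Add(Pow(56141, Rational(1, 2)), Rational(281, 8)), -1) = Pow(Add(Rational(281, 8), Pow(56141, Rational(1, 2))), -1)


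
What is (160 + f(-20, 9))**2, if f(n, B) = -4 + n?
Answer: 18496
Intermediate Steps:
(160 + f(-20, 9))**2 = (160 + (-4 - 20))**2 = (160 - 24)**2 = 136**2 = 18496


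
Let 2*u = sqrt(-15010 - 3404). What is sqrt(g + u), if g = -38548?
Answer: sqrt(-154192 + 6*I*sqrt(2046))/2 ≈ 0.17279 + 196.34*I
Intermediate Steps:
u = 3*I*sqrt(2046)/2 (u = sqrt(-15010 - 3404)/2 = sqrt(-18414)/2 = (3*I*sqrt(2046))/2 = 3*I*sqrt(2046)/2 ≈ 67.849*I)
sqrt(g + u) = sqrt(-38548 + 3*I*sqrt(2046)/2)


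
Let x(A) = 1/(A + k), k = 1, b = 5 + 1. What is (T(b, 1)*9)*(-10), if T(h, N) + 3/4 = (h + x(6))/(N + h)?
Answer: -1125/98 ≈ -11.480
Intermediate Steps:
b = 6
x(A) = 1/(1 + A) (x(A) = 1/(A + 1) = 1/(1 + A))
T(h, N) = -3/4 + (1/7 + h)/(N + h) (T(h, N) = -3/4 + (h + 1/(1 + 6))/(N + h) = -3/4 + (h + 1/7)/(N + h) = -3/4 + (1/7 + h)/(N + h))
(T(b, 1)*9)*(-10) = (((4 - 21*1 + 7*6)/(28*(1 + 6)))*9)*(-10) = (((1/28)*(4 - 21 + 42)/7)*9)*(-10) = (((1/28)*(1/7)*25)*9)*(-10) = ((25/196)*9)*(-10) = (225/196)*(-10) = -1125/98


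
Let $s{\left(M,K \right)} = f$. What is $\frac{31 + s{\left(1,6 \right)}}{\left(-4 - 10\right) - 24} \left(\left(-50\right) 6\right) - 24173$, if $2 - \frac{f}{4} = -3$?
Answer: $- \frac{451637}{19} \approx -23770.0$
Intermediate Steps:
$f = 20$ ($f = 8 - -12 = 8 + 12 = 20$)
$s{\left(M,K \right)} = 20$
$\frac{31 + s{\left(1,6 \right)}}{\left(-4 - 10\right) - 24} \left(\left(-50\right) 6\right) - 24173 = \frac{31 + 20}{\left(-4 - 10\right) - 24} \left(\left(-50\right) 6\right) - 24173 = \frac{51}{-14 - 24} \left(-300\right) - 24173 = \frac{51}{-38} \left(-300\right) - 24173 = 51 \left(- \frac{1}{38}\right) \left(-300\right) - 24173 = \left(- \frac{51}{38}\right) \left(-300\right) - 24173 = \frac{7650}{19} - 24173 = - \frac{451637}{19}$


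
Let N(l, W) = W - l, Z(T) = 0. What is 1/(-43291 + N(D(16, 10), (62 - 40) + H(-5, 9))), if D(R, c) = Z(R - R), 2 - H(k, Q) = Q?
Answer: -1/43276 ≈ -2.3108e-5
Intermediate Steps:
H(k, Q) = 2 - Q
D(R, c) = 0
1/(-43291 + N(D(16, 10), (62 - 40) + H(-5, 9))) = 1/(-43291 + (((62 - 40) + (2 - 1*9)) - 1*0)) = 1/(-43291 + ((22 + (2 - 9)) + 0)) = 1/(-43291 + ((22 - 7) + 0)) = 1/(-43291 + (15 + 0)) = 1/(-43291 + 15) = 1/(-43276) = -1/43276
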